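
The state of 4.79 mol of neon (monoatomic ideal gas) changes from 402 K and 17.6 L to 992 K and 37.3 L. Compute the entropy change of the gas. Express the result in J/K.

Entropy is a state function: ΔS = nC_V ln(T₂/T₁) + nR ln(V₂/V₁), with C_V = 3R/2 = 12.47 J mol⁻¹ K⁻¹ for a monoatomic ideal gas.
ΔS = 4.79 × [12.47 × ln(992/402) + 8.314 × ln(37.3/17.6)] = 83.9 J/K.

ΔS = 83.9 J/K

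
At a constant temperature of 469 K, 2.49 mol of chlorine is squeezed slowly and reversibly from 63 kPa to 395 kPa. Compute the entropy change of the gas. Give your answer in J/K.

For an isothermal ideal gas ΔS_gas = nR ln(P₁/P₂) = 2.49 × 8.314 × ln(63/395) = -38 J/K.

ΔS_gas = -38 J/K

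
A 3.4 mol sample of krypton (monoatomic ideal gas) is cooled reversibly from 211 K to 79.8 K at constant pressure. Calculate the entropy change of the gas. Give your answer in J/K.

ΔS = -68.7 J/K

At constant pressure, ΔS = nC_p ln(T₂/T₁) with C_p = 5R/2 = 20.79 J mol⁻¹ K⁻¹.
ΔS = 3.4 × 20.79 × ln(79.8/211) = -68.7 J/K.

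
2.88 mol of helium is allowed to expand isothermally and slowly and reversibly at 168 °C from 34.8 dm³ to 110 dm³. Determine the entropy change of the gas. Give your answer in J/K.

ΔS_gas = 27.6 J/K

For an isothermal ideal gas ΔS_gas = nR ln(V₂/V₁) = 2.88 × 8.314 × ln(110/34.8) = 27.6 J/K.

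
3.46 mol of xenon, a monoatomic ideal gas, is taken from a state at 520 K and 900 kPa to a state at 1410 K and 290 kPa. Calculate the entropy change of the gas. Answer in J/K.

ΔS = nC_p ln(T₂/T₁) − nR ln(P₂/P₁), with C_p = 5R/2 = 20.79 J mol⁻¹ K⁻¹ for a monoatomic ideal gas.
ΔS = 3.46 × [20.79 × ln(1410/520) − 8.314 × ln(290/900)] = 104 J/K.

ΔS = 104 J/K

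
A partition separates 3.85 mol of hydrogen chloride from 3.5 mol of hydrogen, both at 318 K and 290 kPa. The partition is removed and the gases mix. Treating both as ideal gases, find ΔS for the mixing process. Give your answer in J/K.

ΔS_mix = 42.3 J/K

Mole fractions: x_A = 3.85/7.35 = 0.524, x_B = 0.476.
ΔS_mix = −R(n_A ln x_A + n_B ln x_B) = −8.314 × (3.85 ln 0.524 + 3.5 ln 0.476) = 42.3 J/K.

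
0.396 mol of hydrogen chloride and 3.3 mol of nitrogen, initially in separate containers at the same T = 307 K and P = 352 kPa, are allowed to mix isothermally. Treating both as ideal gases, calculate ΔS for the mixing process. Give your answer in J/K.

Mole fractions: x_A = 0.396/3.7 = 0.107, x_B = 0.893.
ΔS_mix = −R(n_A ln x_A + n_B ln x_B) = −8.314 × (0.396 ln 0.107 + 3.3 ln 0.893) = 10.5 J/K.

ΔS_mix = 10.5 J/K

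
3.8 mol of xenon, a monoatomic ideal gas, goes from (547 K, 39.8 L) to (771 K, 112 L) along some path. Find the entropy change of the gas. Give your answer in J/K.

Entropy is a state function: ΔS = nC_V ln(T₂/T₁) + nR ln(V₂/V₁), with C_V = 3R/2 = 12.47 J mol⁻¹ K⁻¹ for a monoatomic ideal gas.
ΔS = 3.8 × [12.47 × ln(771/547) + 8.314 × ln(112/39.8)] = 49 J/K.

ΔS = 49 J/K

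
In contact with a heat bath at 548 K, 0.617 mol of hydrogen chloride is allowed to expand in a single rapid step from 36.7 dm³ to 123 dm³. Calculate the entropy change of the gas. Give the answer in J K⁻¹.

Entropy is a state function, so ΔS_gas depends only on the end states.
For an isothermal ideal gas ΔS_gas = nR ln(V₂/V₁) = 0.617 × 8.314 × ln(123/36.7) = 6.2 J/K.

ΔS_gas = 6.2 J/K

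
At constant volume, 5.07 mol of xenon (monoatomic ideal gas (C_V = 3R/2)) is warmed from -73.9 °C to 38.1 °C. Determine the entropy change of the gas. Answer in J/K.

In kelvin: T₁ = 199.25 K, T₂ = 311.25 K. At constant volume, ΔS = nC_V ln(T₂/T₁) with C_V = 3R/2 = 12.47 J mol⁻¹ K⁻¹.
ΔS = 5.07 × 12.47 × ln(311.25/199.25) = 28.2 J/K.

ΔS = 28.2 J/K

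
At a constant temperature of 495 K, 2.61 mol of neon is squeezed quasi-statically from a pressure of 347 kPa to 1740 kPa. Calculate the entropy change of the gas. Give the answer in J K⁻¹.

For an isothermal ideal gas ΔS_gas = nR ln(P₁/P₂) = 2.61 × 8.314 × ln(347/1740) = -35 J/K.

ΔS_gas = -35 J/K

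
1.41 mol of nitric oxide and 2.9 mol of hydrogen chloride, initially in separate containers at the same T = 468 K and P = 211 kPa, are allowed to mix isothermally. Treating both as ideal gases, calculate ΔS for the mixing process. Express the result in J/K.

ΔS_mix = 22.7 J/K

Mole fractions: x_A = 1.41/4.31 = 0.327, x_B = 0.673.
ΔS_mix = −R(n_A ln x_A + n_B ln x_B) = −8.314 × (1.41 ln 0.327 + 2.9 ln 0.673) = 22.7 J/K.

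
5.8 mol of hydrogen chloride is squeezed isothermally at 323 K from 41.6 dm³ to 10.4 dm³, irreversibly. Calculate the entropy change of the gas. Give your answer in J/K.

Entropy is a state function, so ΔS_gas depends only on the end states.
For an isothermal ideal gas ΔS_gas = nR ln(V₂/V₁) = 5.8 × 8.314 × ln(10.4/41.6) = -66.8 J/K.

ΔS_gas = -66.8 J/K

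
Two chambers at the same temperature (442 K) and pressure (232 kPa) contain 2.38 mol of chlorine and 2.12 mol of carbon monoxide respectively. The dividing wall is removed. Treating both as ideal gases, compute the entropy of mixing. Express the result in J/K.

ΔS_mix = 25.9 J/K

Mole fractions: x_A = 2.38/4.5 = 0.529, x_B = 0.471.
ΔS_mix = −R(n_A ln x_A + n_B ln x_B) = −8.314 × (2.38 ln 0.529 + 2.12 ln 0.471) = 25.9 J/K.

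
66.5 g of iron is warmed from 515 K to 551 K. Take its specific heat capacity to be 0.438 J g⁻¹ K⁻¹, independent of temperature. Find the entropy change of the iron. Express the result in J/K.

ΔS = 1.97 J/K

ΔS = ∫dQ_rev/T = m c ln(T₂/T₁) = 66.5 × 0.438 × ln(551/515) = 1.97 J/K.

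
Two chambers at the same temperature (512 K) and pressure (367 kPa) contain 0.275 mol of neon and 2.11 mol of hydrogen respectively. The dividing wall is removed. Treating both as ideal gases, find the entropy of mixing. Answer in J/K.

ΔS_mix = 7.09 J/K

Mole fractions: x_A = 0.275/2.38 = 0.115, x_B = 0.885.
ΔS_mix = −R(n_A ln x_A + n_B ln x_B) = −8.314 × (0.275 ln 0.115 + 2.11 ln 0.885) = 7.09 J/K.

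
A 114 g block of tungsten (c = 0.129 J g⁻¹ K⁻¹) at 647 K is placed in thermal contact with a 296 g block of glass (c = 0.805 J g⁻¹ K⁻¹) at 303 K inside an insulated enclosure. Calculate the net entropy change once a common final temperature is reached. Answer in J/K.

ΔS_total = 5.01 J/K

Energy balance: T_f = (m₁c₁T₁ + m₂c₂T₂)/(m₁c₁ + m₂c₂) = 323 K.
ΔS₁ = m₁c₁ ln(T_f/T₁) = 14.706 × ln(323/647) = -10.22 J/K.
ΔS₂ = m₂c₂ ln(T_f/T₂) = 238.28 × ln(323/303) = 15.23 J/K.
ΔS_total = -10.22 + 15.23 = 5.01 J/K.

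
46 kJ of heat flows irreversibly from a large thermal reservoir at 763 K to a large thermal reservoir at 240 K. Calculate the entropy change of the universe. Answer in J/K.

ΔS_hot = −Q/T_H = −46000/763 = -60.29 J/K and ΔS_cold = +Q/T_C = 46000/240 = 191.7 J/K.
ΔS_total = -60.29 + 191.7 = 131 J/K, positive as the second law requires.

ΔS_total = 131 J/K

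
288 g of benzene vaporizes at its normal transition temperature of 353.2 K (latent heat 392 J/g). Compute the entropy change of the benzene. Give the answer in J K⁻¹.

ΔS = 320 J/K

Heat absorbed by the substance: Q = mL = 288 × 392 = 112896 J.
At constant T, ΔS = Q_rev/T = 112896 / 353.2 = 320 J/K.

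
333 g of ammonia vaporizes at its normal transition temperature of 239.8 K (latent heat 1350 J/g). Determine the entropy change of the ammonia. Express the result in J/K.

Heat absorbed by the substance: Q = mL = 333 × 1350 = 449550 J.
At constant T, ΔS = Q_rev/T = 449550 / 239.8 = 1870 J/K.

ΔS = 1870 J/K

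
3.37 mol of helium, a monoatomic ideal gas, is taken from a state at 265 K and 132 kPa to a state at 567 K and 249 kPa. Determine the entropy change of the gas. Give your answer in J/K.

ΔS = nC_p ln(T₂/T₁) − nR ln(P₂/P₁), with C_p = 5R/2 = 20.79 J mol⁻¹ K⁻¹ for a monoatomic ideal gas.
ΔS = 3.37 × [20.79 × ln(567/265) − 8.314 × ln(249/132)] = 35.5 J/K.

ΔS = 35.5 J/K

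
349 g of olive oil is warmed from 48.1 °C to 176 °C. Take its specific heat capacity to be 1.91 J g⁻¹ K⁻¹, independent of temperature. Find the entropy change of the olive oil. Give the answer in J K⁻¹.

ΔS = 223 J/K

In kelvin: T₁ = 321.25 K, T₂ = 449.15 K. ΔS = ∫dQ_rev/T = m c ln(T₂/T₁) = 349 × 1.91 × ln(449.15/321.25) = 223 J/K.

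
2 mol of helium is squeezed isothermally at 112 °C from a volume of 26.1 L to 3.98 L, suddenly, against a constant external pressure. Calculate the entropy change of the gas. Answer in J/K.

Entropy is a state function, so ΔS_gas depends only on the end states.
For an isothermal ideal gas ΔS_gas = nR ln(V₂/V₁) = 2 × 8.314 × ln(3.98/26.1) = -31.3 J/K.

ΔS_gas = -31.3 J/K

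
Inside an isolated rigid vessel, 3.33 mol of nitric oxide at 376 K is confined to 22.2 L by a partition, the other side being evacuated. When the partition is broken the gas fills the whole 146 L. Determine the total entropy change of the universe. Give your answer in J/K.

For an ideal gas in free expansion Q = 0 and W = 0, so T is unchanged.
Entropy is a state function; using a reversible isothermal path, ΔS_gas = nR ln(V₂/V₁) = 3.33 × 8.314 × ln(146/22.2) = 52.1 J/K.
The insulated surroundings exchange no heat, so ΔS_surr = 0 and ΔS_universe = ΔS_gas.

ΔS_universe = 52.1 J/K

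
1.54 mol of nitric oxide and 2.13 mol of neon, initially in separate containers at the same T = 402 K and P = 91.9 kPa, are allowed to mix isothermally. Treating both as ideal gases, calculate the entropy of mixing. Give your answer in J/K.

Mole fractions: x_A = 1.54/3.67 = 0.42, x_B = 0.58.
ΔS_mix = −R(n_A ln x_A + n_B ln x_B) = −8.314 × (1.54 ln 0.42 + 2.13 ln 0.58) = 20.8 J/K.

ΔS_mix = 20.8 J/K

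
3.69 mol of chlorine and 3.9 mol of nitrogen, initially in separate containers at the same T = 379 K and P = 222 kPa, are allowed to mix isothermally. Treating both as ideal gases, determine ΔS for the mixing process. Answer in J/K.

ΔS_mix = 43.7 J/K

Mole fractions: x_A = 3.69/7.59 = 0.486, x_B = 0.514.
ΔS_mix = −R(n_A ln x_A + n_B ln x_B) = −8.314 × (3.69 ln 0.486 + 3.9 ln 0.514) = 43.7 J/K.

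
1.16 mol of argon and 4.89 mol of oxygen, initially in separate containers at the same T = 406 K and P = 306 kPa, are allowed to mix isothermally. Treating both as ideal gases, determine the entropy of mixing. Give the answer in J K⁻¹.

ΔS_mix = 24.6 J/K

Mole fractions: x_A = 1.16/6.05 = 0.192, x_B = 0.808.
ΔS_mix = −R(n_A ln x_A + n_B ln x_B) = −8.314 × (1.16 ln 0.192 + 4.89 ln 0.808) = 24.6 J/K.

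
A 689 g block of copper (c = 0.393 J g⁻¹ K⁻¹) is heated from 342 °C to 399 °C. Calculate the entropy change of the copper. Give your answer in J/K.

ΔS = 24 J/K

In kelvin: T₁ = 615.15 K, T₂ = 672.15 K. ΔS = ∫dQ_rev/T = m c ln(T₂/T₁) = 689 × 0.393 × ln(672.15/615.15) = 24 J/K.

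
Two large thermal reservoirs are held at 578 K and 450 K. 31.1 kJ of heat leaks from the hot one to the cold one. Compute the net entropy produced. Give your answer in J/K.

ΔS_hot = −Q/T_H = −31100/578 = -53.81 J/K and ΔS_cold = +Q/T_C = 31100/450 = 69.11 J/K.
ΔS_total = -53.81 + 69.11 = 15.3 J/K, positive as the second law requires.

ΔS_total = 15.3 J/K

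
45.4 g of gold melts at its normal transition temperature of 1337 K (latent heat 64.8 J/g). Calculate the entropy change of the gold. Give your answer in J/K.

ΔS = 2.2 J/K

Heat absorbed by the substance: Q = mL = 45.4 × 64.8 = 2941.92 J.
At constant T, ΔS = Q_rev/T = 2941.92 / 1337 = 2.2 J/K.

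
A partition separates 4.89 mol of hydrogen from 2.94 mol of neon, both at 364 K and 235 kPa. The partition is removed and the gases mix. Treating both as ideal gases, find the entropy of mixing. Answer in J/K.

ΔS_mix = 43.1 J/K

Mole fractions: x_A = 4.89/7.83 = 0.625, x_B = 0.375.
ΔS_mix = −R(n_A ln x_A + n_B ln x_B) = −8.314 × (4.89 ln 0.625 + 2.94 ln 0.375) = 43.1 J/K.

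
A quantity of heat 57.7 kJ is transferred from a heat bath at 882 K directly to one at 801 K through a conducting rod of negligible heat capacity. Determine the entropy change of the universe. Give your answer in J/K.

ΔS_hot = −Q/T_H = −57700/882 = -65.4195 J/K and ΔS_cold = +Q/T_C = 57700/801 = 72.035 J/K.
ΔS_total = -65.4195 + 72.035 = 6.62 J/K, positive as the second law requires.

ΔS_total = 6.62 J/K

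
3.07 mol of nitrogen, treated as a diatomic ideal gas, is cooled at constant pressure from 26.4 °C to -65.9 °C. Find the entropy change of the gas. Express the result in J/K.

ΔS = -32.9 J/K

In kelvin: T₁ = 299.55 K, T₂ = 207.25 K. At constant pressure, ΔS = nC_p ln(T₂/T₁) with C_p = 7R/2 = 29.1 J mol⁻¹ K⁻¹.
ΔS = 3.07 × 29.1 × ln(207.25/299.55) = -32.9 J/K.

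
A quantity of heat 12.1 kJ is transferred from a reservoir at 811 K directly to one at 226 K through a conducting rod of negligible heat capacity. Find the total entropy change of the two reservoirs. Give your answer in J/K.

ΔS_total = 38.6 J/K

ΔS_hot = −Q/T_H = −12100/811 = -14.92 J/K and ΔS_cold = +Q/T_C = 12100/226 = 53.54 J/K.
ΔS_total = -14.92 + 53.54 = 38.6 J/K, positive as the second law requires.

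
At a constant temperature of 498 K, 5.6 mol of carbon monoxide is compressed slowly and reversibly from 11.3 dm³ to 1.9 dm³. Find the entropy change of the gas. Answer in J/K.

ΔS_gas = -83 J/K

For an isothermal ideal gas ΔS_gas = nR ln(V₂/V₁) = 5.6 × 8.314 × ln(1.9/11.3) = -83 J/K.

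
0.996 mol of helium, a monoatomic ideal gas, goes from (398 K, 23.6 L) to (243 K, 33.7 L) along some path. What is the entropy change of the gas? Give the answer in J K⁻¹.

ΔS = -3.18 J/K

Entropy is a state function: ΔS = nC_V ln(T₂/T₁) + nR ln(V₂/V₁), with C_V = 3R/2 = 12.47 J mol⁻¹ K⁻¹ for a monoatomic ideal gas.
ΔS = 0.996 × [12.47 × ln(243/398) + 8.314 × ln(33.7/23.6)] = -3.18 J/K.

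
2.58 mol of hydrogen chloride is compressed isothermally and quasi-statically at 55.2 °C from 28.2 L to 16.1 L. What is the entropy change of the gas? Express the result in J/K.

ΔS_gas = -12 J/K

For an isothermal ideal gas ΔS_gas = nR ln(V₂/V₁) = 2.58 × 8.314 × ln(16.1/28.2) = -12 J/K.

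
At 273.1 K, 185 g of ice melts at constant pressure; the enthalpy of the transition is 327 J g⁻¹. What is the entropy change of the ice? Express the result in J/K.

Heat absorbed by the substance: Q = mL = 185 × 327 = 60495 J.
At constant T, ΔS = Q_rev/T = 60495 / 273.1 = 222 J/K.

ΔS = 222 J/K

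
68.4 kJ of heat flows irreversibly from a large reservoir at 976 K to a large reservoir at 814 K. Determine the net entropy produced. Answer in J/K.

ΔS_hot = −Q/T_H = −68400/976 = -70.082 J/K and ΔS_cold = +Q/T_C = 68400/814 = 84.029 J/K.
ΔS_total = -70.082 + 84.029 = 13.9 J/K, positive as the second law requires.

ΔS_total = 13.9 J/K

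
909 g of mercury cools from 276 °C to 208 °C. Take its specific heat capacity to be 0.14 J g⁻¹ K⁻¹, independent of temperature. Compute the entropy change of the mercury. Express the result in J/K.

In kelvin: T₁ = 549.15 K, T₂ = 481.15 K. ΔS = ∫dQ_rev/T = m c ln(T₂/T₁) = 909 × 0.14 × ln(481.15/549.15) = -16.8 J/K.

ΔS = -16.8 J/K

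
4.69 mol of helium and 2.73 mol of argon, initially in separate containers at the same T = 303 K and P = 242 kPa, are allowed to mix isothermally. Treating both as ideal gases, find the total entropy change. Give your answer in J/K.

ΔS_mix = 40.6 J/K

Mole fractions: x_A = 4.69/7.42 = 0.632, x_B = 0.368.
ΔS_mix = −R(n_A ln x_A + n_B ln x_B) = −8.314 × (4.69 ln 0.632 + 2.73 ln 0.368) = 40.6 J/K.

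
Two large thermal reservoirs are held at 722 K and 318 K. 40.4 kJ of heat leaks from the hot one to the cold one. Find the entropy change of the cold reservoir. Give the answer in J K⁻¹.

ΔS_cold = 127 J/K

The cold reservoir gains heat Q, so ΔS_cold = +Q/T_C = 40400/318 = 127 J/K.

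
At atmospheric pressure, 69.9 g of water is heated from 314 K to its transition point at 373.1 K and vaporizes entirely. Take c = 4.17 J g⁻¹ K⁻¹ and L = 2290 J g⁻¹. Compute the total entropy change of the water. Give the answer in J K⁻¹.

ΔS = 479 J/K

Warming step: ΔS₁ = m c ln(T_tr/T_i) = 69.9 × 4.17 × ln(373.1/314) = 50.27 J/K.
Phase change: ΔS₂ = +mL/T_tr = 69.9 × 2290 / 373.1 = 429 J/K.
ΔS_total = (50.27) + (429) = 479 J/K.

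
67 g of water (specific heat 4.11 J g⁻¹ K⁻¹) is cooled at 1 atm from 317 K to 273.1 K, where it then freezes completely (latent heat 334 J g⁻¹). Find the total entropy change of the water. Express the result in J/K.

ΔS = -123 J/K

Cooling step: ΔS₁ = m c ln(T_tr/T_i) = 67 × 4.11 × ln(273.1/317) = -41.05 J/K.
Phase change: ΔS₂ = −mL/T_tr = −67 × 334 / 273.1 = -81.94 J/K.
ΔS_total = (-41.05) + (-81.94) = -123 J/K.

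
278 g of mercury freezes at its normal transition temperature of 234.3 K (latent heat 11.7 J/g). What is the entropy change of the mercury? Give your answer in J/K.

ΔS = -13.9 J/K

Heat released by the substance: Q = −mL = −278 × 11.7 = −3252.6 J.
At constant T, ΔS = Q_rev/T = −3252.6 / 234.3 = -13.9 J/K.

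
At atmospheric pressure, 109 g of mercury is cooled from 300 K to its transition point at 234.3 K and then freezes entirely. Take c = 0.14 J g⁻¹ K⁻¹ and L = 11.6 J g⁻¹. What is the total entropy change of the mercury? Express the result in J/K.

Cooling step: ΔS₁ = m c ln(T_tr/T_i) = 109 × 0.14 × ln(234.3/300) = -3.772 J/K.
Phase change: ΔS₂ = −mL/T_tr = −109 × 11.6 / 234.3 = -5.397 J/K.
ΔS_total = (-3.772) + (-5.397) = -9.17 J/K.

ΔS = -9.17 J/K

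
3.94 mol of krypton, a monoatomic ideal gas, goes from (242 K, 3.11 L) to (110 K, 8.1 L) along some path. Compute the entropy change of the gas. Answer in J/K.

ΔS = -7.38 J/K

Entropy is a state function: ΔS = nC_V ln(T₂/T₁) + nR ln(V₂/V₁), with C_V = 3R/2 = 12.47 J mol⁻¹ K⁻¹ for a monoatomic ideal gas.
ΔS = 3.94 × [12.47 × ln(110/242) + 8.314 × ln(8.1/3.11)] = -7.38 J/K.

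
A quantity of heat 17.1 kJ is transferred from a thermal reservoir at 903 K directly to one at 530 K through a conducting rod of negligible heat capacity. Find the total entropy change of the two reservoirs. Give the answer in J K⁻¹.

ΔS_hot = −Q/T_H = −17100/903 = -18.94 J/K and ΔS_cold = +Q/T_C = 17100/530 = 32.26 J/K.
ΔS_total = -18.94 + 32.26 = 13.3 J/K, positive as the second law requires.

ΔS_total = 13.3 J/K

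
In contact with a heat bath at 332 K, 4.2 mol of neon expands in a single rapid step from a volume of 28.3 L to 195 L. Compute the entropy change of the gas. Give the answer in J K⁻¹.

ΔS_gas = 67.4 J/K

Entropy is a state function, so ΔS_gas depends only on the end states.
For an isothermal ideal gas ΔS_gas = nR ln(V₂/V₁) = 4.2 × 8.314 × ln(195/28.3) = 67.4 J/K.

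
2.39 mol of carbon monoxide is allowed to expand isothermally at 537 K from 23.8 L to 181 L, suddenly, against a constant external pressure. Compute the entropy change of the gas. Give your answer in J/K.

ΔS_gas = 40.3 J/K

Entropy is a state function, so ΔS_gas depends only on the end states.
For an isothermal ideal gas ΔS_gas = nR ln(V₂/V₁) = 2.39 × 8.314 × ln(181/23.8) = 40.3 J/K.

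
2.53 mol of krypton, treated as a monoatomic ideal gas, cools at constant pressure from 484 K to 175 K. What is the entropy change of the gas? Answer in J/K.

ΔS = -53.5 J/K

At constant pressure, ΔS = nC_p ln(T₂/T₁) with C_p = 5R/2 = 20.79 J mol⁻¹ K⁻¹.
ΔS = 2.53 × 20.79 × ln(175/484) = -53.5 J/K.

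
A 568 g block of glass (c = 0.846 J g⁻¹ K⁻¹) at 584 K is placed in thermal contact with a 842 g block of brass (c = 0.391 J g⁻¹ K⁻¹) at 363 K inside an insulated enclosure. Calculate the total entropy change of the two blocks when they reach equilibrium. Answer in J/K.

ΔS_total = 21.3 J/K

Energy balance: T_f = (m₁c₁T₁ + m₂c₂T₂)/(m₁c₁ + m₂c₂) = 494.15 K.
ΔS₁ = m₁c₁ ln(T_f/T₁) = 480.528 × ln(494.15/584) = -80.28 J/K.
ΔS₂ = m₂c₂ ln(T_f/T₂) = 329.222 × ln(494.15/363) = 101.54 J/K.
ΔS_total = -80.28 + 101.54 = 21.3 J/K.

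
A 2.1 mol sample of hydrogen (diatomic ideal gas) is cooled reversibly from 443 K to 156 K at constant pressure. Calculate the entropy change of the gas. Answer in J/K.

At constant pressure, ΔS = nC_p ln(T₂/T₁) with C_p = 7R/2 = 29.1 J mol⁻¹ K⁻¹.
ΔS = 2.1 × 29.1 × ln(156/443) = -63.8 J/K.

ΔS = -63.8 J/K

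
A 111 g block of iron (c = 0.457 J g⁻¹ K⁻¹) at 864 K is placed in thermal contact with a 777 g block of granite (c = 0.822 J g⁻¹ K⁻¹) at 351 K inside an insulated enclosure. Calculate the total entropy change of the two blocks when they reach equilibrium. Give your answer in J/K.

Energy balance: T_f = (m₁c₁T₁ + m₂c₂T₂)/(m₁c₁ + m₂c₂) = 388.75 K.
ΔS₁ = m₁c₁ ln(T_f/T₁) = 50.727 × ln(388.75/864) = -40.51 J/K.
ΔS₂ = m₂c₂ ln(T_f/T₂) = 638.694 × ln(388.75/351) = 65.24 J/K.
ΔS_total = -40.51 + 65.24 = 24.7 J/K.

ΔS_total = 24.7 J/K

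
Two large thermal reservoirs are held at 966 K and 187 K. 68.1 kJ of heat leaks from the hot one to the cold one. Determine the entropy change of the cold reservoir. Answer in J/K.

ΔS_cold = 364 J/K

The cold reservoir gains heat Q, so ΔS_cold = +Q/T_C = 68100/187 = 364 J/K.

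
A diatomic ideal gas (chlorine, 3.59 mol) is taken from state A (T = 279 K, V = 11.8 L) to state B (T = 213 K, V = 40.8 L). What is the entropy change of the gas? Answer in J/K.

ΔS = 16.9 J/K

Entropy is a state function: ΔS = nC_V ln(T₂/T₁) + nR ln(V₂/V₁), with C_V = 5R/2 = 20.79 J mol⁻¹ K⁻¹ for a diatomic ideal gas.
ΔS = 3.59 × [20.79 × ln(213/279) + 8.314 × ln(40.8/11.8)] = 16.9 J/K.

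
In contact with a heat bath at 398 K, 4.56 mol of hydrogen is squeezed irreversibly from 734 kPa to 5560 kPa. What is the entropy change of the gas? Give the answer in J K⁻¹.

ΔS_gas = -76.8 J/K

Entropy is a state function, so ΔS_gas depends only on the end states.
For an isothermal ideal gas ΔS_gas = nR ln(P₁/P₂) = 4.56 × 8.314 × ln(734/5560) = -76.8 J/K.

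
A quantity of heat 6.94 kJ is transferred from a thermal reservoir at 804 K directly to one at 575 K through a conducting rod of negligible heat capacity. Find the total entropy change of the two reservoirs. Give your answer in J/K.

ΔS_hot = −Q/T_H = −6940/804 = -8.632 J/K and ΔS_cold = +Q/T_C = 6940/575 = 12.07 J/K.
ΔS_total = -8.632 + 12.07 = 3.44 J/K, positive as the second law requires.

ΔS_total = 3.44 J/K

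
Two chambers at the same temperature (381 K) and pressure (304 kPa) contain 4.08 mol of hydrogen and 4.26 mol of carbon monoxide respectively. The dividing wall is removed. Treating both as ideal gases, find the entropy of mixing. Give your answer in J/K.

ΔS_mix = 48 J/K

Mole fractions: x_A = 4.08/8.34 = 0.489, x_B = 0.511.
ΔS_mix = −R(n_A ln x_A + n_B ln x_B) = −8.314 × (4.08 ln 0.489 + 4.26 ln 0.511) = 48 J/K.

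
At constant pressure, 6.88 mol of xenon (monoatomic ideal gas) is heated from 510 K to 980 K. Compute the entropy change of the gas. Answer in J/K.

At constant pressure, ΔS = nC_p ln(T₂/T₁) with C_p = 5R/2 = 20.79 J mol⁻¹ K⁻¹.
ΔS = 6.88 × 20.79 × ln(980/510) = 93.4 J/K.

ΔS = 93.4 J/K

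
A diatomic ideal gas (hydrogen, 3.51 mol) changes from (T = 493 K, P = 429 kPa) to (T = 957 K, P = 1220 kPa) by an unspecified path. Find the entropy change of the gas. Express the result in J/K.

ΔS = 37.2 J/K

ΔS = nC_p ln(T₂/T₁) − nR ln(P₂/P₁), with C_p = 7R/2 = 29.1 J mol⁻¹ K⁻¹ for a diatomic ideal gas.
ΔS = 3.51 × [29.1 × ln(957/493) − 8.314 × ln(1220/429)] = 37.2 J/K.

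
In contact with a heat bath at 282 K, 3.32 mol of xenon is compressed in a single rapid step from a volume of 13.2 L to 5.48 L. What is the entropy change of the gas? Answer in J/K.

Entropy is a state function, so ΔS_gas depends only on the end states.
For an isothermal ideal gas ΔS_gas = nR ln(V₂/V₁) = 3.32 × 8.314 × ln(5.48/13.2) = -24.3 J/K.

ΔS_gas = -24.3 J/K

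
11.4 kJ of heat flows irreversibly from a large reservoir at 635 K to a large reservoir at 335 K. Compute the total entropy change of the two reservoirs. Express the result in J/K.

ΔS_total = 16.1 J/K

ΔS_hot = −Q/T_H = −11400/635 = -17.95 J/K and ΔS_cold = +Q/T_C = 11400/335 = 34.03 J/K.
ΔS_total = -17.95 + 34.03 = 16.1 J/K, positive as the second law requires.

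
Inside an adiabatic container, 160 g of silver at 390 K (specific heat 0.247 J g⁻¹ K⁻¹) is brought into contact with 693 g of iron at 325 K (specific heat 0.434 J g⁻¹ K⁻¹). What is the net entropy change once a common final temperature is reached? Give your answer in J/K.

Energy balance: T_f = (m₁c₁T₁ + m₂c₂T₂)/(m₁c₁ + m₂c₂) = 332.55 K.
ΔS₁ = m₁c₁ ln(T_f/T₁) = 39.52 × ln(332.55/390) = -6.298 J/K.
ΔS₂ = m₂c₂ ln(T_f/T₂) = 300.762 × ln(332.55/325) = 6.906 J/K.
ΔS_total = -6.298 + 6.906 = 0.608 J/K.

ΔS_total = 0.608 J/K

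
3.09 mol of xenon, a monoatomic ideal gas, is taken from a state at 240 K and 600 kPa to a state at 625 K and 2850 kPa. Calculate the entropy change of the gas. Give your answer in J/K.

ΔS = nC_p ln(T₂/T₁) − nR ln(P₂/P₁), with C_p = 5R/2 = 20.79 J mol⁻¹ K⁻¹ for a monoatomic ideal gas.
ΔS = 3.09 × [20.79 × ln(625/240) − 8.314 × ln(2850/600)] = 21.4 J/K.

ΔS = 21.4 J/K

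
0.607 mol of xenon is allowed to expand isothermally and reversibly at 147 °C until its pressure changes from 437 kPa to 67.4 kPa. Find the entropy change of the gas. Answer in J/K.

ΔS_gas = 9.43 J/K

For an isothermal ideal gas ΔS_gas = nR ln(P₁/P₂) = 0.607 × 8.314 × ln(437/67.4) = 9.43 J/K.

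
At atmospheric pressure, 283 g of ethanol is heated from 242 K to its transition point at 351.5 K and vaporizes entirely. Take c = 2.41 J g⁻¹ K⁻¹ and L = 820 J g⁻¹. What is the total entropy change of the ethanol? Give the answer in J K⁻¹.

ΔS = 915 J/K

Warming step: ΔS₁ = m c ln(T_tr/T_i) = 283 × 2.41 × ln(351.5/242) = 254.6 J/K.
Phase change: ΔS₂ = +mL/T_tr = 283 × 820 / 351.5 = 660.2 J/K.
ΔS_total = (254.6) + (660.2) = 915 J/K.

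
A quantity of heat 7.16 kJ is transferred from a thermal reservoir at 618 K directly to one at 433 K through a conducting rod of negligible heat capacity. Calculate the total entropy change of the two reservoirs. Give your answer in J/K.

ΔS_total = 4.95 J/K

ΔS_hot = −Q/T_H = −7160/618 = -11.59 J/K and ΔS_cold = +Q/T_C = 7160/433 = 16.54 J/K.
ΔS_total = -11.59 + 16.54 = 4.95 J/K, positive as the second law requires.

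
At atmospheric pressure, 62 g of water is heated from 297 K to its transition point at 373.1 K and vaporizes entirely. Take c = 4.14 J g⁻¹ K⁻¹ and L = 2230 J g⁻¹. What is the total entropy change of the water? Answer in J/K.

Warming step: ΔS₁ = m c ln(T_tr/T_i) = 62 × 4.14 × ln(373.1/297) = 58.55 J/K.
Phase change: ΔS₂ = +mL/T_tr = 62 × 2230 / 373.1 = 370.6 J/K.
ΔS_total = (58.55) + (370.6) = 429 J/K.

ΔS = 429 J/K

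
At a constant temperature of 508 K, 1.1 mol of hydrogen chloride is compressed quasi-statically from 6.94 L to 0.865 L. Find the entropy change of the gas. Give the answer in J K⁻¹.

For an isothermal ideal gas ΔS_gas = nR ln(V₂/V₁) = 1.1 × 8.314 × ln(0.865/6.94) = -19 J/K.

ΔS_gas = -19 J/K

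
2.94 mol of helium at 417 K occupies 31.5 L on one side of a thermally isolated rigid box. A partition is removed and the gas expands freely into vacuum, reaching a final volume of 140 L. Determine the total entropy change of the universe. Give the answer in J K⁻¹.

For an ideal gas in free expansion Q = 0 and W = 0, so T is unchanged.
Entropy is a state function; using a reversible isothermal path, ΔS_gas = nR ln(V₂/V₁) = 2.94 × 8.314 × ln(140/31.5) = 36.5 J/K.
The insulated surroundings exchange no heat, so ΔS_surr = 0 and ΔS_universe = ΔS_gas.

ΔS_universe = 36.5 J/K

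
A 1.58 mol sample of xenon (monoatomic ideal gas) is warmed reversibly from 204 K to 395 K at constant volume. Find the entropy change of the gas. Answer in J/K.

At constant volume, ΔS = nC_V ln(T₂/T₁) with C_V = 3R/2 = 12.47 J mol⁻¹ K⁻¹.
ΔS = 1.58 × 12.47 × ln(395/204) = 13 J/K.

ΔS = 13 J/K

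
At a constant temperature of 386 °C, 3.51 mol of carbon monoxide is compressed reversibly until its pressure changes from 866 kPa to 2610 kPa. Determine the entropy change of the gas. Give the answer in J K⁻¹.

For an isothermal ideal gas ΔS_gas = nR ln(P₁/P₂) = 3.51 × 8.314 × ln(866/2610) = -32.2 J/K.

ΔS_gas = -32.2 J/K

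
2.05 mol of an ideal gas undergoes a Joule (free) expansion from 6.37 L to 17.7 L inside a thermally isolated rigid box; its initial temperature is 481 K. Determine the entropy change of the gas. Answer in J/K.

ΔS_gas = 17.4 J/K

No heat is exchanged and no work is done, so the ideal-gas temperature stays constant.
Entropy is a state function; using a reversible isothermal path, ΔS_gas = nR ln(V₂/V₁) = 2.05 × 8.314 × ln(17.7/6.37) = 17.4 J/K.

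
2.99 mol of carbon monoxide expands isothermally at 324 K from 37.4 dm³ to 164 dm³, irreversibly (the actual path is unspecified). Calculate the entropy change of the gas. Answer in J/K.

Entropy is a state function, so ΔS_gas depends only on the end states.
For an isothermal ideal gas ΔS_gas = nR ln(V₂/V₁) = 2.99 × 8.314 × ln(164/37.4) = 36.7 J/K.

ΔS_gas = 36.7 J/K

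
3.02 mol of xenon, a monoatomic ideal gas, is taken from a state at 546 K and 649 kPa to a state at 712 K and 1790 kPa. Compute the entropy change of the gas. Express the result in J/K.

ΔS = -8.81 J/K

ΔS = nC_p ln(T₂/T₁) − nR ln(P₂/P₁), with C_p = 5R/2 = 20.79 J mol⁻¹ K⁻¹ for a monoatomic ideal gas.
ΔS = 3.02 × [20.79 × ln(712/546) − 8.314 × ln(1790/649)] = -8.81 J/K.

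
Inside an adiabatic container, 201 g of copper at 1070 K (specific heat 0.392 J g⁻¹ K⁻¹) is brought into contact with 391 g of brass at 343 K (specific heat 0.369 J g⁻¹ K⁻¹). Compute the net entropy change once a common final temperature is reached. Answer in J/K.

Energy balance: T_f = (m₁c₁T₁ + m₂c₂T₂)/(m₁c₁ + m₂c₂) = 599.79 K.
ΔS₁ = m₁c₁ ln(T_f/T₁) = 78.792 × ln(599.79/1070) = -45.61 J/K.
ΔS₂ = m₂c₂ ln(T_f/T₂) = 144.279 × ln(599.79/343) = 80.63 J/K.
ΔS_total = -45.61 + 80.63 = 35 J/K.

ΔS_total = 35 J/K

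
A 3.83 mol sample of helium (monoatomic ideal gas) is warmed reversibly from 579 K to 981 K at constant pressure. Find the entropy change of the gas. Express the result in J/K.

At constant pressure, ΔS = nC_p ln(T₂/T₁) with C_p = 5R/2 = 20.79 J mol⁻¹ K⁻¹.
ΔS = 3.83 × 20.79 × ln(981/579) = 42 J/K.

ΔS = 42 J/K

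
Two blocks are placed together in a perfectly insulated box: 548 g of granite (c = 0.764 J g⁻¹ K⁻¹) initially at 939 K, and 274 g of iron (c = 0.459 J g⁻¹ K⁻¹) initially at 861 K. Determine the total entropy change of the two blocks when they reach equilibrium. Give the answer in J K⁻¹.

ΔS_total = 0.358 J/K

Energy balance: T_f = (m₁c₁T₁ + m₂c₂T₂)/(m₁c₁ + m₂c₂) = 920.98 K.
ΔS₁ = m₁c₁ ln(T_f/T₁) = 418.672 × ln(920.98/939) = -8.112 J/K.
ΔS₂ = m₂c₂ ln(T_f/T₂) = 125.766 × ln(920.98/861) = 8.47 J/K.
ΔS_total = -8.112 + 8.47 = 0.358 J/K.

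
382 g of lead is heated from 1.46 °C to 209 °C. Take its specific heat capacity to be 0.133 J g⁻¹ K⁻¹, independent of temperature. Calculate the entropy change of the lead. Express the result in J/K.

ΔS = 28.6 J/K

In kelvin: T₁ = 274.61 K, T₂ = 482.15 K. ΔS = ∫dQ_rev/T = m c ln(T₂/T₁) = 382 × 0.133 × ln(482.15/274.61) = 28.6 J/K.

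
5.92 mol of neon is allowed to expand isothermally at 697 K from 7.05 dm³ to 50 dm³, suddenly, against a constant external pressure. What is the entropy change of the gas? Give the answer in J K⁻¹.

Entropy is a state function, so ΔS_gas depends only on the end states.
For an isothermal ideal gas ΔS_gas = nR ln(V₂/V₁) = 5.92 × 8.314 × ln(50/7.05) = 96.4 J/K.

ΔS_gas = 96.4 J/K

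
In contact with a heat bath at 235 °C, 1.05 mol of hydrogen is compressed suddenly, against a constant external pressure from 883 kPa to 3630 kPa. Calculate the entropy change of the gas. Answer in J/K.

Entropy is a state function, so ΔS_gas depends only on the end states.
For an isothermal ideal gas ΔS_gas = nR ln(P₁/P₂) = 1.05 × 8.314 × ln(883/3630) = -12.3 J/K.

ΔS_gas = -12.3 J/K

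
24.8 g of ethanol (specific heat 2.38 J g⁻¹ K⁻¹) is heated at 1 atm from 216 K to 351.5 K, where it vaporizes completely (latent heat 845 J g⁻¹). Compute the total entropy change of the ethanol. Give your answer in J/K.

ΔS = 88.4 J/K

Warming step: ΔS₁ = m c ln(T_tr/T_i) = 24.8 × 2.38 × ln(351.5/216) = 28.74 J/K.
Phase change: ΔS₂ = +mL/T_tr = 24.8 × 845 / 351.5 = 59.62 J/K.
ΔS_total = (28.74) + (59.62) = 88.4 J/K.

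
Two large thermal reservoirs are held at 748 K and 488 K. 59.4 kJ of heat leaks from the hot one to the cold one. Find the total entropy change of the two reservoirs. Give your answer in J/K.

ΔS_total = 42.3 J/K

ΔS_hot = −Q/T_H = −59400/748 = -79.41 J/K and ΔS_cold = +Q/T_C = 59400/488 = 121.7 J/K.
ΔS_total = -79.41 + 121.7 = 42.3 J/K, positive as the second law requires.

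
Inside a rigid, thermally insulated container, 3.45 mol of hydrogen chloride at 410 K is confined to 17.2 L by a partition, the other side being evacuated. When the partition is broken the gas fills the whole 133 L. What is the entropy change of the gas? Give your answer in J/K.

For an ideal gas in free expansion Q = 0 and W = 0, so T is unchanged.
Entropy is a state function; using a reversible isothermal path, ΔS_gas = nR ln(V₂/V₁) = 3.45 × 8.314 × ln(133/17.2) = 58.7 J/K.

ΔS_gas = 58.7 J/K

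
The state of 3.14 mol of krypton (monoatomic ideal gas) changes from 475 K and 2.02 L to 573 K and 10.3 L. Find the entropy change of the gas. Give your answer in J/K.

ΔS = 49.9 J/K

Entropy is a state function: ΔS = nC_V ln(T₂/T₁) + nR ln(V₂/V₁), with C_V = 3R/2 = 12.47 J mol⁻¹ K⁻¹ for a monoatomic ideal gas.
ΔS = 3.14 × [12.47 × ln(573/475) + 8.314 × ln(10.3/2.02)] = 49.9 J/K.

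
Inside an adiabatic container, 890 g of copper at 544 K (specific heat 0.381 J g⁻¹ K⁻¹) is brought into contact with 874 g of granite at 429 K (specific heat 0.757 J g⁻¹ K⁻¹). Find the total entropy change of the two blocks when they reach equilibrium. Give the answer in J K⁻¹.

Energy balance: T_f = (m₁c₁T₁ + m₂c₂T₂)/(m₁c₁ + m₂c₂) = 467.97 K.
ΔS₁ = m₁c₁ ln(T_f/T₁) = 339.09 × ln(467.97/544) = -51.05 J/K.
ΔS₂ = m₂c₂ ln(T_f/T₂) = 661.618 × ln(467.97/429) = 57.52 J/K.
ΔS_total = -51.05 + 57.52 = 6.47 J/K.

ΔS_total = 6.47 J/K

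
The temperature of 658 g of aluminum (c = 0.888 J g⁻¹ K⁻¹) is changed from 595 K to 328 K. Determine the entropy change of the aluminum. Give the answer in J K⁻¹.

ΔS = ∫dQ_rev/T = m c ln(T₂/T₁) = 658 × 0.888 × ln(328/595) = -348 J/K.

ΔS = -348 J/K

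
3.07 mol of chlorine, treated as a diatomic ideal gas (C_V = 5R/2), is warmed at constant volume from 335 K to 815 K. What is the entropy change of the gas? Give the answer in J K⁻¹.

ΔS = 56.7 J/K

At constant volume, ΔS = nC_V ln(T₂/T₁) with C_V = 5R/2 = 20.79 J mol⁻¹ K⁻¹.
ΔS = 3.07 × 20.79 × ln(815/335) = 56.7 J/K.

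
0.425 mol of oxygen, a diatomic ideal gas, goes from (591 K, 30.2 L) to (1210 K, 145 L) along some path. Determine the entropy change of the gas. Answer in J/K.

Entropy is a state function: ΔS = nC_V ln(T₂/T₁) + nR ln(V₂/V₁), with C_V = 5R/2 = 20.79 J mol⁻¹ K⁻¹ for a diatomic ideal gas.
ΔS = 0.425 × [20.79 × ln(1210/591) + 8.314 × ln(145/30.2)] = 11.9 J/K.

ΔS = 11.9 J/K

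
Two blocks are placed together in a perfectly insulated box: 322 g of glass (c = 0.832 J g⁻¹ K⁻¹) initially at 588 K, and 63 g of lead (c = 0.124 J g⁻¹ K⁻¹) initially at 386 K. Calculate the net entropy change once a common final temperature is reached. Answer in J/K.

Energy balance: T_f = (m₁c₁T₁ + m₂c₂T₂)/(m₁c₁ + m₂c₂) = 582.28 K.
ΔS₁ = m₁c₁ ln(T_f/T₁) = 267.904 × ln(582.28/588) = -2.6204 J/K.
ΔS₂ = m₂c₂ ln(T_f/T₂) = 7.812 × ln(582.28/386) = 3.2116 J/K.
ΔS_total = -2.6204 + 3.2116 = 0.591 J/K.

ΔS_total = 0.591 J/K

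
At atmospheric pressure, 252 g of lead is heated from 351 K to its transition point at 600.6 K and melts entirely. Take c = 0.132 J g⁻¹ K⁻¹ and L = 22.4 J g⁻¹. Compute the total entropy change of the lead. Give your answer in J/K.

Warming step: ΔS₁ = m c ln(T_tr/T_i) = 252 × 0.132 × ln(600.6/351) = 17.87 J/K.
Phase change: ΔS₂ = +mL/T_tr = 252 × 22.4 / 600.6 = 9.399 J/K.
ΔS_total = (17.87) + (9.399) = 27.3 J/K.

ΔS = 27.3 J/K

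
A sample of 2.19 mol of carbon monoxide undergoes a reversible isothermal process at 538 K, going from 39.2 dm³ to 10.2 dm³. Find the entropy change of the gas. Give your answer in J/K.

ΔS_gas = -24.5 J/K

For an isothermal ideal gas ΔS_gas = nR ln(V₂/V₁) = 2.19 × 8.314 × ln(10.2/39.2) = -24.5 J/K.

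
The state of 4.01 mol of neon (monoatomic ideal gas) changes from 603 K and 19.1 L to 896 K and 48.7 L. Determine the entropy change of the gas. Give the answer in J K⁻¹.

Entropy is a state function: ΔS = nC_V ln(T₂/T₁) + nR ln(V₂/V₁), with C_V = 3R/2 = 12.47 J mol⁻¹ K⁻¹ for a monoatomic ideal gas.
ΔS = 4.01 × [12.47 × ln(896/603) + 8.314 × ln(48.7/19.1)] = 51 J/K.

ΔS = 51 J/K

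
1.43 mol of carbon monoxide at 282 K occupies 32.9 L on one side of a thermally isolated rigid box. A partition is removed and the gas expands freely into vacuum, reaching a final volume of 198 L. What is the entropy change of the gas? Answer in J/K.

ΔS_gas = 21.3 J/K

For an ideal gas in free expansion Q = 0 and W = 0, so T is unchanged.
Entropy is a state function; using a reversible isothermal path, ΔS_gas = nR ln(V₂/V₁) = 1.43 × 8.314 × ln(198/32.9) = 21.3 J/K.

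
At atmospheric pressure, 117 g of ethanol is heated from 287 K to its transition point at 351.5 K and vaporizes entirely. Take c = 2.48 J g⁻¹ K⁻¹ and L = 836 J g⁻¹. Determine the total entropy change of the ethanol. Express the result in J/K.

Warming step: ΔS₁ = m c ln(T_tr/T_i) = 117 × 2.48 × ln(351.5/287) = 58.82 J/K.
Phase change: ΔS₂ = +mL/T_tr = 117 × 836 / 351.5 = 278.3 J/K.
ΔS_total = (58.82) + (278.3) = 337 J/K.

ΔS = 337 J/K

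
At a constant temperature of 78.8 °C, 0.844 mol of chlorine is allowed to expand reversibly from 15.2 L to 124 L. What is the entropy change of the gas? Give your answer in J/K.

For an isothermal ideal gas ΔS_gas = nR ln(V₂/V₁) = 0.844 × 8.314 × ln(124/15.2) = 14.7 J/K.

ΔS_gas = 14.7 J/K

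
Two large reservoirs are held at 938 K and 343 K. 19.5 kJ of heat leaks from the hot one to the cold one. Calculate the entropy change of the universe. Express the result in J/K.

ΔS_hot = −Q/T_H = −19500/938 = -20.79 J/K and ΔS_cold = +Q/T_C = 19500/343 = 56.85 J/K.
ΔS_total = -20.79 + 56.85 = 36.1 J/K, positive as the second law requires.

ΔS_total = 36.1 J/K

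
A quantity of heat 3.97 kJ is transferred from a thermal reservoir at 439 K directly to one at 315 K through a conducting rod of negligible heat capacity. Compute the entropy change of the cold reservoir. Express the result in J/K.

ΔS_cold = 12.6 J/K

The cold reservoir gains heat Q, so ΔS_cold = +Q/T_C = 3970/315 = 12.6 J/K.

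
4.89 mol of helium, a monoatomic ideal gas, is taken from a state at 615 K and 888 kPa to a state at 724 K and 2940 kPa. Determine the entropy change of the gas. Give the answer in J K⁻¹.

ΔS = nC_p ln(T₂/T₁) − nR ln(P₂/P₁), with C_p = 5R/2 = 20.79 J mol⁻¹ K⁻¹ for a monoatomic ideal gas.
ΔS = 4.89 × [20.79 × ln(724/615) − 8.314 × ln(2940/888)] = -32.1 J/K.

ΔS = -32.1 J/K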